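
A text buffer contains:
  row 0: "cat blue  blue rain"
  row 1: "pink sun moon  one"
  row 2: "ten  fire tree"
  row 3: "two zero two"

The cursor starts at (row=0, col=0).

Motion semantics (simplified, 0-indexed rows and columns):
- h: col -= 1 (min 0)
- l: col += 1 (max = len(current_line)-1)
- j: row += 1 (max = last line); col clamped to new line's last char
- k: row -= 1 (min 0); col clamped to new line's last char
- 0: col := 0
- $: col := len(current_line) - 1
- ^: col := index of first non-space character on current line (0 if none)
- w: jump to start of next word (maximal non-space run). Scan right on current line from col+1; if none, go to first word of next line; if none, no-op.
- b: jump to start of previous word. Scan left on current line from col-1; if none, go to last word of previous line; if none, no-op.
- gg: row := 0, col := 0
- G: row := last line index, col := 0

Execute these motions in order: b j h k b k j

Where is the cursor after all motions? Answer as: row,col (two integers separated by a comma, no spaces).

Answer: 1,0

Derivation:
After 1 (b): row=0 col=0 char='c'
After 2 (j): row=1 col=0 char='p'
After 3 (h): row=1 col=0 char='p'
After 4 (k): row=0 col=0 char='c'
After 5 (b): row=0 col=0 char='c'
After 6 (k): row=0 col=0 char='c'
After 7 (j): row=1 col=0 char='p'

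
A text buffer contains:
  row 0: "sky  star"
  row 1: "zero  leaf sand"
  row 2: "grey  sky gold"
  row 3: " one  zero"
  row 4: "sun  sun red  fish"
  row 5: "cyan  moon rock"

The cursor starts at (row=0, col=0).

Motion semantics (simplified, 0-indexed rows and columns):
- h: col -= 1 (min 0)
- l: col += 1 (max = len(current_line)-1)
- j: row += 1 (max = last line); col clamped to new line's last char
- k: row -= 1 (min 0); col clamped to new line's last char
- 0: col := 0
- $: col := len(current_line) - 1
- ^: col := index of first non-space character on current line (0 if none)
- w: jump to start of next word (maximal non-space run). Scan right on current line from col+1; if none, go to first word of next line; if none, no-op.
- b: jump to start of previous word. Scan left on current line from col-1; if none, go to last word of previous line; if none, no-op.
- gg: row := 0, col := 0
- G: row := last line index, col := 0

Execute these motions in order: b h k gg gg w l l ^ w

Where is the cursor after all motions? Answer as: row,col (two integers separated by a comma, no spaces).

Answer: 0,5

Derivation:
After 1 (b): row=0 col=0 char='s'
After 2 (h): row=0 col=0 char='s'
After 3 (k): row=0 col=0 char='s'
After 4 (gg): row=0 col=0 char='s'
After 5 (gg): row=0 col=0 char='s'
After 6 (w): row=0 col=5 char='s'
After 7 (l): row=0 col=6 char='t'
After 8 (l): row=0 col=7 char='a'
After 9 (^): row=0 col=0 char='s'
After 10 (w): row=0 col=5 char='s'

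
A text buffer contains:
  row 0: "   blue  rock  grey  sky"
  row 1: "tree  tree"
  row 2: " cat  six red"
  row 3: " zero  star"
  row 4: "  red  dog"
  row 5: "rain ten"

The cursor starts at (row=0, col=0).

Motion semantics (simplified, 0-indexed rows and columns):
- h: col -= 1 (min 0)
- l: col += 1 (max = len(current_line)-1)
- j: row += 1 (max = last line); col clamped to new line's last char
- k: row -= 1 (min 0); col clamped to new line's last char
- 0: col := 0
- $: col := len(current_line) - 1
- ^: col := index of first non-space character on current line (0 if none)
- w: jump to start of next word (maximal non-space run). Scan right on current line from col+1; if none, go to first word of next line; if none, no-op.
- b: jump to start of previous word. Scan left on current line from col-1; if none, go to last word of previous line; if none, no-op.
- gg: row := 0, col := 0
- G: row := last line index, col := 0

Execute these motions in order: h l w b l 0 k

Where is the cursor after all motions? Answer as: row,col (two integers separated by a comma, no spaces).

Answer: 0,0

Derivation:
After 1 (h): row=0 col=0 char='_'
After 2 (l): row=0 col=1 char='_'
After 3 (w): row=0 col=3 char='b'
After 4 (b): row=0 col=3 char='b'
After 5 (l): row=0 col=4 char='l'
After 6 (0): row=0 col=0 char='_'
After 7 (k): row=0 col=0 char='_'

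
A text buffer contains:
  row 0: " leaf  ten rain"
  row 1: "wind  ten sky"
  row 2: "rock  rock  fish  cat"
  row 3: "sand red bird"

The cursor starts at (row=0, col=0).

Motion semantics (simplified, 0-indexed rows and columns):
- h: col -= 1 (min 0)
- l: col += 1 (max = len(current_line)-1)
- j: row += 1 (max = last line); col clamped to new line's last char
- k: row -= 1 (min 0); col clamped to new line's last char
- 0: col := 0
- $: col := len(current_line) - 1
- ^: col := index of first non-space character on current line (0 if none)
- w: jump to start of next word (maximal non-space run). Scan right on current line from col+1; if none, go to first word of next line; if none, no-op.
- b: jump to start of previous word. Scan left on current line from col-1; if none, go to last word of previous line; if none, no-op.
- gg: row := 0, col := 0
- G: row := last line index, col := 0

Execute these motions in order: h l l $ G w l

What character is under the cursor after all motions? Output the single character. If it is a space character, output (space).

Answer: e

Derivation:
After 1 (h): row=0 col=0 char='_'
After 2 (l): row=0 col=1 char='l'
After 3 (l): row=0 col=2 char='e'
After 4 ($): row=0 col=14 char='n'
After 5 (G): row=3 col=0 char='s'
After 6 (w): row=3 col=5 char='r'
After 7 (l): row=3 col=6 char='e'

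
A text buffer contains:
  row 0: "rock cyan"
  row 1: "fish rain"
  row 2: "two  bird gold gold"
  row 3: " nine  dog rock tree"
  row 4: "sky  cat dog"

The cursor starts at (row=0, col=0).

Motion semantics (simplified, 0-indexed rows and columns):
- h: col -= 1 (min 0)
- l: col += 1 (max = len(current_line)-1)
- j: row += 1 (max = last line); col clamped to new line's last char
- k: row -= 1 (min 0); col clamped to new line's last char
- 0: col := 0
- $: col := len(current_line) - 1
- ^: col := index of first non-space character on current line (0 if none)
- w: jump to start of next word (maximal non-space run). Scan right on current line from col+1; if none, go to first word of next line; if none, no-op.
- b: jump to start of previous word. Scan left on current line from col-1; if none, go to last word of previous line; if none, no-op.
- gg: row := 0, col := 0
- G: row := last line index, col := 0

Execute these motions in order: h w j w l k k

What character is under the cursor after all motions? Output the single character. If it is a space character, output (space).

After 1 (h): row=0 col=0 char='r'
After 2 (w): row=0 col=5 char='c'
After 3 (j): row=1 col=5 char='r'
After 4 (w): row=2 col=0 char='t'
After 5 (l): row=2 col=1 char='w'
After 6 (k): row=1 col=1 char='i'
After 7 (k): row=0 col=1 char='o'

Answer: o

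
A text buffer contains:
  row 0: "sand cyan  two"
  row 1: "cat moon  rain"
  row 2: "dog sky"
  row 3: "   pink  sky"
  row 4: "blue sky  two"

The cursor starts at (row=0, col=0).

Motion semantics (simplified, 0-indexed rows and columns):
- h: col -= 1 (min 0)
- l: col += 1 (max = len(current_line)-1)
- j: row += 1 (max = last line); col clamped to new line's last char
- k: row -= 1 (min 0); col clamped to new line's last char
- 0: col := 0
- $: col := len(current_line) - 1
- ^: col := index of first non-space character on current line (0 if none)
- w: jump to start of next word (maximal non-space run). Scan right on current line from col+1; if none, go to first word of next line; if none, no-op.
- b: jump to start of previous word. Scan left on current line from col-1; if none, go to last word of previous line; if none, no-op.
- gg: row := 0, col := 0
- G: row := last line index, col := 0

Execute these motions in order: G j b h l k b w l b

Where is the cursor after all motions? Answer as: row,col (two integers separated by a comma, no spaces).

Answer: 3,3

Derivation:
After 1 (G): row=4 col=0 char='b'
After 2 (j): row=4 col=0 char='b'
After 3 (b): row=3 col=9 char='s'
After 4 (h): row=3 col=8 char='_'
After 5 (l): row=3 col=9 char='s'
After 6 (k): row=2 col=6 char='y'
After 7 (b): row=2 col=4 char='s'
After 8 (w): row=3 col=3 char='p'
After 9 (l): row=3 col=4 char='i'
After 10 (b): row=3 col=3 char='p'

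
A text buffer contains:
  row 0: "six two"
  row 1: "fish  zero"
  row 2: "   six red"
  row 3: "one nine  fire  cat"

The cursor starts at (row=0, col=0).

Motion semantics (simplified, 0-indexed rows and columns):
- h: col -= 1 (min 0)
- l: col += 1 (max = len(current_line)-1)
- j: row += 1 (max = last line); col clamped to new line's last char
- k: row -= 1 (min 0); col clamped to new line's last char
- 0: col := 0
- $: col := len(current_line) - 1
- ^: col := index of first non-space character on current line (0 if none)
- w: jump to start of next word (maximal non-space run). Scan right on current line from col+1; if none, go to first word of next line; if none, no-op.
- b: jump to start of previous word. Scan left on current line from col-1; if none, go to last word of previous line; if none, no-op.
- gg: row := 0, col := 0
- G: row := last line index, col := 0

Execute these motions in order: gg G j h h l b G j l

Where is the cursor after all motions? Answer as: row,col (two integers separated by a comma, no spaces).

After 1 (gg): row=0 col=0 char='s'
After 2 (G): row=3 col=0 char='o'
After 3 (j): row=3 col=0 char='o'
After 4 (h): row=3 col=0 char='o'
After 5 (h): row=3 col=0 char='o'
After 6 (l): row=3 col=1 char='n'
After 7 (b): row=3 col=0 char='o'
After 8 (G): row=3 col=0 char='o'
After 9 (j): row=3 col=0 char='o'
After 10 (l): row=3 col=1 char='n'

Answer: 3,1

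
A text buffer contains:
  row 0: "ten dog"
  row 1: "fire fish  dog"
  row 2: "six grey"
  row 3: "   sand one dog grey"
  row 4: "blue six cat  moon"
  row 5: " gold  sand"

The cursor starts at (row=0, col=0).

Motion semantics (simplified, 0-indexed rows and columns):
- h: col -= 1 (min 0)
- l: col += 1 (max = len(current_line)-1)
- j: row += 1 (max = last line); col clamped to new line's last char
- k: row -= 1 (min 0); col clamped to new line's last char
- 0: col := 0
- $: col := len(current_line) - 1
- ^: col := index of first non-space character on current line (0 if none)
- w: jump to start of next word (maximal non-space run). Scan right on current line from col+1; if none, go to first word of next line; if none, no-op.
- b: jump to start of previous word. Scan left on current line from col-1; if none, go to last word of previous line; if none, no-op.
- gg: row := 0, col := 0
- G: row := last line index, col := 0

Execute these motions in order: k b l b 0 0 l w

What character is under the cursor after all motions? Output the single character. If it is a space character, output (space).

After 1 (k): row=0 col=0 char='t'
After 2 (b): row=0 col=0 char='t'
After 3 (l): row=0 col=1 char='e'
After 4 (b): row=0 col=0 char='t'
After 5 (0): row=0 col=0 char='t'
After 6 (0): row=0 col=0 char='t'
After 7 (l): row=0 col=1 char='e'
After 8 (w): row=0 col=4 char='d'

Answer: d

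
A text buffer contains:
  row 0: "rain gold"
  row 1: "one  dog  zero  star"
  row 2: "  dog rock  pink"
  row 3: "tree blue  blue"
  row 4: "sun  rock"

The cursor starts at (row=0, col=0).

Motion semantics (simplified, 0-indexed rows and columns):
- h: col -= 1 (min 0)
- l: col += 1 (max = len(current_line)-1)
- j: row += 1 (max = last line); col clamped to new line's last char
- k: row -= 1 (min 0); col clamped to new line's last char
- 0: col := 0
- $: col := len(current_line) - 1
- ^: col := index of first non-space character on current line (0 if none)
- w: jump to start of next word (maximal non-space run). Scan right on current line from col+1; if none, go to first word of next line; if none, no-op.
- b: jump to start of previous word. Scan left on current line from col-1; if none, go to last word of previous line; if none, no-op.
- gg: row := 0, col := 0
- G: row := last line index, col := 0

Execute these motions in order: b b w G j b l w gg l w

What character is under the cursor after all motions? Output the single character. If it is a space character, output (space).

After 1 (b): row=0 col=0 char='r'
After 2 (b): row=0 col=0 char='r'
After 3 (w): row=0 col=5 char='g'
After 4 (G): row=4 col=0 char='s'
After 5 (j): row=4 col=0 char='s'
After 6 (b): row=3 col=11 char='b'
After 7 (l): row=3 col=12 char='l'
After 8 (w): row=4 col=0 char='s'
After 9 (gg): row=0 col=0 char='r'
After 10 (l): row=0 col=1 char='a'
After 11 (w): row=0 col=5 char='g'

Answer: g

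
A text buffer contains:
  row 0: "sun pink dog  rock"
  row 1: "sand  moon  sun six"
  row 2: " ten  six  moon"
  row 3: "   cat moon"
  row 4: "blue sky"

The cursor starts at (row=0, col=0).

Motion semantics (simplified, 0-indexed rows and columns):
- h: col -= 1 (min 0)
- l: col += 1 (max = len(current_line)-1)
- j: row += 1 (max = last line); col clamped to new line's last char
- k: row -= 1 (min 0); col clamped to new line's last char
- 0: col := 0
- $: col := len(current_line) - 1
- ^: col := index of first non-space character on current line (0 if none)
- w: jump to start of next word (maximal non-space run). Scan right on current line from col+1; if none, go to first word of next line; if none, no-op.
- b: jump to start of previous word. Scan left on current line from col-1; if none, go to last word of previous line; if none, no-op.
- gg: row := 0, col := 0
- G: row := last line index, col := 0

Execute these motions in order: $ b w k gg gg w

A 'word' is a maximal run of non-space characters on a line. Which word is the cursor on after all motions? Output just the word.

After 1 ($): row=0 col=17 char='k'
After 2 (b): row=0 col=14 char='r'
After 3 (w): row=1 col=0 char='s'
After 4 (k): row=0 col=0 char='s'
After 5 (gg): row=0 col=0 char='s'
After 6 (gg): row=0 col=0 char='s'
After 7 (w): row=0 col=4 char='p'

Answer: pink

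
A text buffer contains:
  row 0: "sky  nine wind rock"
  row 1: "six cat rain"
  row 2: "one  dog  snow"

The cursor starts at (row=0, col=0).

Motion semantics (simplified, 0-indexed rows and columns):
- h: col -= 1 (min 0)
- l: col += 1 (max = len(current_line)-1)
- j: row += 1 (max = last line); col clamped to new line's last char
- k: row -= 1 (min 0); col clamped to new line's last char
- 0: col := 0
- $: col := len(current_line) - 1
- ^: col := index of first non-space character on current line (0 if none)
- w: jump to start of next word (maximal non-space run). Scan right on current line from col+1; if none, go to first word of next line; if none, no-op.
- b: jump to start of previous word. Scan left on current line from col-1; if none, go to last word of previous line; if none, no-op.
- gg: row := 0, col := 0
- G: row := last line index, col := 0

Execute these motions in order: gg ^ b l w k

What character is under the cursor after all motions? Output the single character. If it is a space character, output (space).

Answer: n

Derivation:
After 1 (gg): row=0 col=0 char='s'
After 2 (^): row=0 col=0 char='s'
After 3 (b): row=0 col=0 char='s'
After 4 (l): row=0 col=1 char='k'
After 5 (w): row=0 col=5 char='n'
After 6 (k): row=0 col=5 char='n'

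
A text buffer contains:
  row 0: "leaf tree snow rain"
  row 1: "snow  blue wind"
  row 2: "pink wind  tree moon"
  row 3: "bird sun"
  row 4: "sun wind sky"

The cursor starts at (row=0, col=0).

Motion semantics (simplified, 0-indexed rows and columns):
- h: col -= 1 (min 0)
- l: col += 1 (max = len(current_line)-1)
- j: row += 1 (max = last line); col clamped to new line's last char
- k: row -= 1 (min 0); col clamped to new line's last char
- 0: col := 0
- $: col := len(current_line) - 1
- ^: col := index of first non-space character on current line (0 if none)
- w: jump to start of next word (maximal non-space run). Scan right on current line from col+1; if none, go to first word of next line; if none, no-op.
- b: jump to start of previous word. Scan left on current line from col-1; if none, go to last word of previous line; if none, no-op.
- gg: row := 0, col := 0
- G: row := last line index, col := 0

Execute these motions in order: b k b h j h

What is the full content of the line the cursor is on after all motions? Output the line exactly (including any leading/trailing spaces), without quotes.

Answer: snow  blue wind

Derivation:
After 1 (b): row=0 col=0 char='l'
After 2 (k): row=0 col=0 char='l'
After 3 (b): row=0 col=0 char='l'
After 4 (h): row=0 col=0 char='l'
After 5 (j): row=1 col=0 char='s'
After 6 (h): row=1 col=0 char='s'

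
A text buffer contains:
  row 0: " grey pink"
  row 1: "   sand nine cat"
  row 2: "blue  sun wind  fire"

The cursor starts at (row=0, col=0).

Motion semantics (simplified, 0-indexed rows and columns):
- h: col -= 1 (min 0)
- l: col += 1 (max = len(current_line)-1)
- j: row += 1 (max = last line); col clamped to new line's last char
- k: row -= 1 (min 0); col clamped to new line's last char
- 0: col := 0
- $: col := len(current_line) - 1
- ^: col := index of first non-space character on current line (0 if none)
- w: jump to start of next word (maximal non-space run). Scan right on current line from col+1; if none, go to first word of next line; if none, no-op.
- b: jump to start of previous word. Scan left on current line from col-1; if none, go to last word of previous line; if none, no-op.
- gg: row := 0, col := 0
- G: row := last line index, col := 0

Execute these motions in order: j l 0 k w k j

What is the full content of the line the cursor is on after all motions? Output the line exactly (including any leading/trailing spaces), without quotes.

After 1 (j): row=1 col=0 char='_'
After 2 (l): row=1 col=1 char='_'
After 3 (0): row=1 col=0 char='_'
After 4 (k): row=0 col=0 char='_'
After 5 (w): row=0 col=1 char='g'
After 6 (k): row=0 col=1 char='g'
After 7 (j): row=1 col=1 char='_'

Answer:    sand nine cat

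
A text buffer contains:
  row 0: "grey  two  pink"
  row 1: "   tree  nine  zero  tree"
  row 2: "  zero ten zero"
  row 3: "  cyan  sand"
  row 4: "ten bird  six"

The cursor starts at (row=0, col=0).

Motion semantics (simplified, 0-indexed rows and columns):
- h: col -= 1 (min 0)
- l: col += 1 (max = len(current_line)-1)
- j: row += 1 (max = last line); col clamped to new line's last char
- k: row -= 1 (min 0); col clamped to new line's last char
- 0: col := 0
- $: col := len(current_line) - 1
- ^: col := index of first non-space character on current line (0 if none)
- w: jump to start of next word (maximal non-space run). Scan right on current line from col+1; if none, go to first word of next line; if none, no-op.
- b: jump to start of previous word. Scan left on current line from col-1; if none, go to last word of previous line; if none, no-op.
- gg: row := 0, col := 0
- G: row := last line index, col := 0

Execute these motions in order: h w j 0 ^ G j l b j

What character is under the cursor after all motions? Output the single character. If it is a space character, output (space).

Answer: t

Derivation:
After 1 (h): row=0 col=0 char='g'
After 2 (w): row=0 col=6 char='t'
After 3 (j): row=1 col=6 char='e'
After 4 (0): row=1 col=0 char='_'
After 5 (^): row=1 col=3 char='t'
After 6 (G): row=4 col=0 char='t'
After 7 (j): row=4 col=0 char='t'
After 8 (l): row=4 col=1 char='e'
After 9 (b): row=4 col=0 char='t'
After 10 (j): row=4 col=0 char='t'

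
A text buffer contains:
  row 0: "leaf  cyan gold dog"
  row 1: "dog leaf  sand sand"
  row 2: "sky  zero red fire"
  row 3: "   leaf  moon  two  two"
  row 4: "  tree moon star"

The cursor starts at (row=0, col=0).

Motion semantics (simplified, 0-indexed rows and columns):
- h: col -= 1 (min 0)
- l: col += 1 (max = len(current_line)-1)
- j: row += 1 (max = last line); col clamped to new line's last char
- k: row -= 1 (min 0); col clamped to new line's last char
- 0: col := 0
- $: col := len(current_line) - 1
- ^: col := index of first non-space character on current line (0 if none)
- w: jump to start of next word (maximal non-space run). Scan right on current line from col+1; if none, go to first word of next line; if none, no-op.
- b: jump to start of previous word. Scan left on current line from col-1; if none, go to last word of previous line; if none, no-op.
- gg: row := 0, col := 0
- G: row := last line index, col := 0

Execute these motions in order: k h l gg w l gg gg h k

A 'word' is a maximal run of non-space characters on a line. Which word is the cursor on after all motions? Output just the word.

After 1 (k): row=0 col=0 char='l'
After 2 (h): row=0 col=0 char='l'
After 3 (l): row=0 col=1 char='e'
After 4 (gg): row=0 col=0 char='l'
After 5 (w): row=0 col=6 char='c'
After 6 (l): row=0 col=7 char='y'
After 7 (gg): row=0 col=0 char='l'
After 8 (gg): row=0 col=0 char='l'
After 9 (h): row=0 col=0 char='l'
After 10 (k): row=0 col=0 char='l'

Answer: leaf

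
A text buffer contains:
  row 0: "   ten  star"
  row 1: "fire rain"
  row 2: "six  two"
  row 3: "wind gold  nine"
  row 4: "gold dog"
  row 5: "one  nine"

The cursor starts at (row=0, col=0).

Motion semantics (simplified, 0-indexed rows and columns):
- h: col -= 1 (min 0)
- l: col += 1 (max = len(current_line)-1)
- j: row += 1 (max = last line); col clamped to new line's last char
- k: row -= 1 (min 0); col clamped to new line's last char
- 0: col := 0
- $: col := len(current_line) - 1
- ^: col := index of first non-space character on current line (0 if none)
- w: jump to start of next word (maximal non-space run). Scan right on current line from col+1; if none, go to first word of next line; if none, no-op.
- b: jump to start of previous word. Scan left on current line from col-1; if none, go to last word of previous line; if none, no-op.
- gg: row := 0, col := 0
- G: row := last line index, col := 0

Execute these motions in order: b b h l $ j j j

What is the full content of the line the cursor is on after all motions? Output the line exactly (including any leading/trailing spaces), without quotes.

After 1 (b): row=0 col=0 char='_'
After 2 (b): row=0 col=0 char='_'
After 3 (h): row=0 col=0 char='_'
After 4 (l): row=0 col=1 char='_'
After 5 ($): row=0 col=11 char='r'
After 6 (j): row=1 col=8 char='n'
After 7 (j): row=2 col=7 char='o'
After 8 (j): row=3 col=7 char='l'

Answer: wind gold  nine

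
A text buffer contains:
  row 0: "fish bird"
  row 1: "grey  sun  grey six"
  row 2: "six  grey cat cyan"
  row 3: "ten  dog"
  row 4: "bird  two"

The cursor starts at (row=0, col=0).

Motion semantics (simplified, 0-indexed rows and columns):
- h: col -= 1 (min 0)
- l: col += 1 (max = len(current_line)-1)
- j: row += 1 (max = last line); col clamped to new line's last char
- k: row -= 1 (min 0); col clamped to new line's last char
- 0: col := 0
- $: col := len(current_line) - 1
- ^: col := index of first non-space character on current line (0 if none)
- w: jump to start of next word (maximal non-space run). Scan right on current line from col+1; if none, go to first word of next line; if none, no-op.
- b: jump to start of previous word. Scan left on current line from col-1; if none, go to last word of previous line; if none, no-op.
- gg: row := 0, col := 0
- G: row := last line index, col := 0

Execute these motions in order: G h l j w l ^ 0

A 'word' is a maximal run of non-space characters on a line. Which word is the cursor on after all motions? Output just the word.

Answer: bird

Derivation:
After 1 (G): row=4 col=0 char='b'
After 2 (h): row=4 col=0 char='b'
After 3 (l): row=4 col=1 char='i'
After 4 (j): row=4 col=1 char='i'
After 5 (w): row=4 col=6 char='t'
After 6 (l): row=4 col=7 char='w'
After 7 (^): row=4 col=0 char='b'
After 8 (0): row=4 col=0 char='b'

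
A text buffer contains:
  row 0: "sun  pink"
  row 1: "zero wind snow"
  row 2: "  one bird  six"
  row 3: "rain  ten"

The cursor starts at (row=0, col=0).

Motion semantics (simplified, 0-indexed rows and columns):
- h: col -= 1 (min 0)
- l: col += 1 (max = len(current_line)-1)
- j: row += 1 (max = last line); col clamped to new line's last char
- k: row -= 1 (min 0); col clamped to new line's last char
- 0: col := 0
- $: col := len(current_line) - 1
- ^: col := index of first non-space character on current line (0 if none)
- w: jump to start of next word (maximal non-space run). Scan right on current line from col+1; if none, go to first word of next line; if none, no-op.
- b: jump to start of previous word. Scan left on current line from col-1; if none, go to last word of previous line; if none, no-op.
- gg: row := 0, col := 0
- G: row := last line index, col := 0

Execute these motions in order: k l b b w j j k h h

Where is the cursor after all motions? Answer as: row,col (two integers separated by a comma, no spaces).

After 1 (k): row=0 col=0 char='s'
After 2 (l): row=0 col=1 char='u'
After 3 (b): row=0 col=0 char='s'
After 4 (b): row=0 col=0 char='s'
After 5 (w): row=0 col=5 char='p'
After 6 (j): row=1 col=5 char='w'
After 7 (j): row=2 col=5 char='_'
After 8 (k): row=1 col=5 char='w'
After 9 (h): row=1 col=4 char='_'
After 10 (h): row=1 col=3 char='o'

Answer: 1,3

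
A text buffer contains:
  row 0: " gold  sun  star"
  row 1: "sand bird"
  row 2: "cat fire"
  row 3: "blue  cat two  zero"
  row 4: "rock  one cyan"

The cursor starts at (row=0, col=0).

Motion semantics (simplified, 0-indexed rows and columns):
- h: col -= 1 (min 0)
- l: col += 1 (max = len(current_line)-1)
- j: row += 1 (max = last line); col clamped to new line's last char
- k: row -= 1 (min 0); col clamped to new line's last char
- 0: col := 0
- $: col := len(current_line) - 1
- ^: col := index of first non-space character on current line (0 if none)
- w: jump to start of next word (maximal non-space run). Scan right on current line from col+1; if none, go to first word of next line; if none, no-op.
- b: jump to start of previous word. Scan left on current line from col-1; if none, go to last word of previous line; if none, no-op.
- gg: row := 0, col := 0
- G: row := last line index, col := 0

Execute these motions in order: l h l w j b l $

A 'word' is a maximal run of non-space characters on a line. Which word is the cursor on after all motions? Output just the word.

Answer: bird

Derivation:
After 1 (l): row=0 col=1 char='g'
After 2 (h): row=0 col=0 char='_'
After 3 (l): row=0 col=1 char='g'
After 4 (w): row=0 col=7 char='s'
After 5 (j): row=1 col=7 char='r'
After 6 (b): row=1 col=5 char='b'
After 7 (l): row=1 col=6 char='i'
After 8 ($): row=1 col=8 char='d'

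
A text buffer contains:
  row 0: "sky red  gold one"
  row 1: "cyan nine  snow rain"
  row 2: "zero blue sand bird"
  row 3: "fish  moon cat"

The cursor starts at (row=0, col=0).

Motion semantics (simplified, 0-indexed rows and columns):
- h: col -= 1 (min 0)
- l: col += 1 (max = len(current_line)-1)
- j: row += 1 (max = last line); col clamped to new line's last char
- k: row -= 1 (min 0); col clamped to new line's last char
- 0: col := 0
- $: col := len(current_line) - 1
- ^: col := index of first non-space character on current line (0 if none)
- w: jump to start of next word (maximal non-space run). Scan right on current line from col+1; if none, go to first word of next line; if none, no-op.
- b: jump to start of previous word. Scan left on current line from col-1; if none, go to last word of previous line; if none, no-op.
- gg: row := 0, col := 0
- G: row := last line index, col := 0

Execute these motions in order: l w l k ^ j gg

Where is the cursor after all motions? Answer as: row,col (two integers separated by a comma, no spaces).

After 1 (l): row=0 col=1 char='k'
After 2 (w): row=0 col=4 char='r'
After 3 (l): row=0 col=5 char='e'
After 4 (k): row=0 col=5 char='e'
After 5 (^): row=0 col=0 char='s'
After 6 (j): row=1 col=0 char='c'
After 7 (gg): row=0 col=0 char='s'

Answer: 0,0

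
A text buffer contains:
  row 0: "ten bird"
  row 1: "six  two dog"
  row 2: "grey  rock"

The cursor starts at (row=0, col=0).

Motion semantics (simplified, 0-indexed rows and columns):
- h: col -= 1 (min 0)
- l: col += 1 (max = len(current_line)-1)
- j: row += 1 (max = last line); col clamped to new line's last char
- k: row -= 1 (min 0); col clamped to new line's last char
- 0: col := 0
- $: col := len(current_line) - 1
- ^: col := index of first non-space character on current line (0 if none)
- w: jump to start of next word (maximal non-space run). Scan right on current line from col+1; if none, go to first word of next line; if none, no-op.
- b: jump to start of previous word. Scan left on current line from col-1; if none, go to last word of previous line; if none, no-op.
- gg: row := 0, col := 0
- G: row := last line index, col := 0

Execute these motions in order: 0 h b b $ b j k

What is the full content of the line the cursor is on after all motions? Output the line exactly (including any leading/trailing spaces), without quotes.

After 1 (0): row=0 col=0 char='t'
After 2 (h): row=0 col=0 char='t'
After 3 (b): row=0 col=0 char='t'
After 4 (b): row=0 col=0 char='t'
After 5 ($): row=0 col=7 char='d'
After 6 (b): row=0 col=4 char='b'
After 7 (j): row=1 col=4 char='_'
After 8 (k): row=0 col=4 char='b'

Answer: ten bird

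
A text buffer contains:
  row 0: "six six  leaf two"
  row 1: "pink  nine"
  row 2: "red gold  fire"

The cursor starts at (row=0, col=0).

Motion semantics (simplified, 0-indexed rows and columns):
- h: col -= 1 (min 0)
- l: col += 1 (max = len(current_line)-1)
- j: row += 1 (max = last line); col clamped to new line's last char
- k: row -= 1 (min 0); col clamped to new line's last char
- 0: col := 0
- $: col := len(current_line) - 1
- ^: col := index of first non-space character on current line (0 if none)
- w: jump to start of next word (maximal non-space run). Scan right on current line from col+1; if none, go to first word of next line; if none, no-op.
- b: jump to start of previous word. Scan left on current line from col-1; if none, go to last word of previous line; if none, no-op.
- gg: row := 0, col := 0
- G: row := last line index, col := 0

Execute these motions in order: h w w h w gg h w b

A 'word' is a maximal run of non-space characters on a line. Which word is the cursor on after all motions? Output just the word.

Answer: six

Derivation:
After 1 (h): row=0 col=0 char='s'
After 2 (w): row=0 col=4 char='s'
After 3 (w): row=0 col=9 char='l'
After 4 (h): row=0 col=8 char='_'
After 5 (w): row=0 col=9 char='l'
After 6 (gg): row=0 col=0 char='s'
After 7 (h): row=0 col=0 char='s'
After 8 (w): row=0 col=4 char='s'
After 9 (b): row=0 col=0 char='s'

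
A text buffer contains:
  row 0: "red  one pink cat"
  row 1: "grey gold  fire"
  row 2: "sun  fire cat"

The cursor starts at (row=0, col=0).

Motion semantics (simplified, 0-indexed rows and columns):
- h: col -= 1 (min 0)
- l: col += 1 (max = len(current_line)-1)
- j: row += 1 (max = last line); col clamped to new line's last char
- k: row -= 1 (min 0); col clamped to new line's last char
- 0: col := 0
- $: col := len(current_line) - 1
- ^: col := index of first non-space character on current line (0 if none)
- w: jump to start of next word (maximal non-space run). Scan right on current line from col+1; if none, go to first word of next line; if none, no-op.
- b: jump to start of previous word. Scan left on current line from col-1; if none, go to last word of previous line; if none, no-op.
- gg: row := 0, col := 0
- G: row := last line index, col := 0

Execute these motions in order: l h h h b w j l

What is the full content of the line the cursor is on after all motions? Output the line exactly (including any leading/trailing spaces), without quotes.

After 1 (l): row=0 col=1 char='e'
After 2 (h): row=0 col=0 char='r'
After 3 (h): row=0 col=0 char='r'
After 4 (h): row=0 col=0 char='r'
After 5 (b): row=0 col=0 char='r'
After 6 (w): row=0 col=5 char='o'
After 7 (j): row=1 col=5 char='g'
After 8 (l): row=1 col=6 char='o'

Answer: grey gold  fire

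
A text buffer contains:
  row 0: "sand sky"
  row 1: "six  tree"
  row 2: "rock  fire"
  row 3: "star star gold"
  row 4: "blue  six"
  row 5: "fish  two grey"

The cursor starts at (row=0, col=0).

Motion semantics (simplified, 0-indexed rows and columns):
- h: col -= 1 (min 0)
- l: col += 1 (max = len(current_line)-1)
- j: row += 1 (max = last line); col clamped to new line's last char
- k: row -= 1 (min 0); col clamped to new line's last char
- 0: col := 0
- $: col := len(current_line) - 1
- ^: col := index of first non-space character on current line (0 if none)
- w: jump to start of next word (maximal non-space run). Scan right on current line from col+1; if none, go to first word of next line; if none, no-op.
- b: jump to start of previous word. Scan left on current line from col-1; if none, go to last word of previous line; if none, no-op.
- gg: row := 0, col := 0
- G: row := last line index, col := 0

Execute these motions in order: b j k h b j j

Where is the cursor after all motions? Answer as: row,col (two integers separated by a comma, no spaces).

Answer: 2,0

Derivation:
After 1 (b): row=0 col=0 char='s'
After 2 (j): row=1 col=0 char='s'
After 3 (k): row=0 col=0 char='s'
After 4 (h): row=0 col=0 char='s'
After 5 (b): row=0 col=0 char='s'
After 6 (j): row=1 col=0 char='s'
After 7 (j): row=2 col=0 char='r'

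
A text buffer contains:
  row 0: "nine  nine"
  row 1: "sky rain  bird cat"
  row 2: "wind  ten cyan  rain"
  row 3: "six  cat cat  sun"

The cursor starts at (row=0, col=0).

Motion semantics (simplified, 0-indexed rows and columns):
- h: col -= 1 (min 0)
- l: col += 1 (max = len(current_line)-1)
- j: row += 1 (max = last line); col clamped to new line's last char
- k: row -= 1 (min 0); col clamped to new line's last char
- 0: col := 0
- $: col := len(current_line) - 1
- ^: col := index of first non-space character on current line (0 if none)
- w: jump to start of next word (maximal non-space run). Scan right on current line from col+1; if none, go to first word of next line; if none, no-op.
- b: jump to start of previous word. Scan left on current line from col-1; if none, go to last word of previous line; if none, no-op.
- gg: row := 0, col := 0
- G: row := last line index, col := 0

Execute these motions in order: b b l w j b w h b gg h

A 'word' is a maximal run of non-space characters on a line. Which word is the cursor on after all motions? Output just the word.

Answer: nine

Derivation:
After 1 (b): row=0 col=0 char='n'
After 2 (b): row=0 col=0 char='n'
After 3 (l): row=0 col=1 char='i'
After 4 (w): row=0 col=6 char='n'
After 5 (j): row=1 col=6 char='i'
After 6 (b): row=1 col=4 char='r'
After 7 (w): row=1 col=10 char='b'
After 8 (h): row=1 col=9 char='_'
After 9 (b): row=1 col=4 char='r'
After 10 (gg): row=0 col=0 char='n'
After 11 (h): row=0 col=0 char='n'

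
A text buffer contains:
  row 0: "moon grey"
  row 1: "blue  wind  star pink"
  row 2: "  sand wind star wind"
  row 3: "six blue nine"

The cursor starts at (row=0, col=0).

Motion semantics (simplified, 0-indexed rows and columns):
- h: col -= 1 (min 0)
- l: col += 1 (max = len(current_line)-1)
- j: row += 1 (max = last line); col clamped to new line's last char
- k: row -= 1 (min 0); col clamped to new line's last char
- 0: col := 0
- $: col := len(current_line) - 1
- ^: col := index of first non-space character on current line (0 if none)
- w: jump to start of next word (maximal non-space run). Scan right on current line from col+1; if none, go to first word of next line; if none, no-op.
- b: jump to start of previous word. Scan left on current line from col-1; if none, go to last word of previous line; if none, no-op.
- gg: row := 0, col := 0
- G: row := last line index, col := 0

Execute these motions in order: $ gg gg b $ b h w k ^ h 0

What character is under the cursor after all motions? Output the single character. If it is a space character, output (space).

Answer: m

Derivation:
After 1 ($): row=0 col=8 char='y'
After 2 (gg): row=0 col=0 char='m'
After 3 (gg): row=0 col=0 char='m'
After 4 (b): row=0 col=0 char='m'
After 5 ($): row=0 col=8 char='y'
After 6 (b): row=0 col=5 char='g'
After 7 (h): row=0 col=4 char='_'
After 8 (w): row=0 col=5 char='g'
After 9 (k): row=0 col=5 char='g'
After 10 (^): row=0 col=0 char='m'
After 11 (h): row=0 col=0 char='m'
After 12 (0): row=0 col=0 char='m'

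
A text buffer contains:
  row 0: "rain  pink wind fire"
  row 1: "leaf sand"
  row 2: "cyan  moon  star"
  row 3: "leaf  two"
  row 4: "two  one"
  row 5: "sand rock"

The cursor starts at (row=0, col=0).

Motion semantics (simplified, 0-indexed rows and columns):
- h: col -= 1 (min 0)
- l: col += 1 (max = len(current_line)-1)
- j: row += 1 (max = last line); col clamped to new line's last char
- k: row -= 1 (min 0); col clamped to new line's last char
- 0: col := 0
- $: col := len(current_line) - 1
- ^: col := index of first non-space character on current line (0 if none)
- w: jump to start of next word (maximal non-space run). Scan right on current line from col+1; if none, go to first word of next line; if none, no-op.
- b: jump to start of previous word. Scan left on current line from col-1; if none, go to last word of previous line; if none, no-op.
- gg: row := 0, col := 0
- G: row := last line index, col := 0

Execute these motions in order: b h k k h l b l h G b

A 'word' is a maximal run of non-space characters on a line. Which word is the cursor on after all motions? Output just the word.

After 1 (b): row=0 col=0 char='r'
After 2 (h): row=0 col=0 char='r'
After 3 (k): row=0 col=0 char='r'
After 4 (k): row=0 col=0 char='r'
After 5 (h): row=0 col=0 char='r'
After 6 (l): row=0 col=1 char='a'
After 7 (b): row=0 col=0 char='r'
After 8 (l): row=0 col=1 char='a'
After 9 (h): row=0 col=0 char='r'
After 10 (G): row=5 col=0 char='s'
After 11 (b): row=4 col=5 char='o'

Answer: one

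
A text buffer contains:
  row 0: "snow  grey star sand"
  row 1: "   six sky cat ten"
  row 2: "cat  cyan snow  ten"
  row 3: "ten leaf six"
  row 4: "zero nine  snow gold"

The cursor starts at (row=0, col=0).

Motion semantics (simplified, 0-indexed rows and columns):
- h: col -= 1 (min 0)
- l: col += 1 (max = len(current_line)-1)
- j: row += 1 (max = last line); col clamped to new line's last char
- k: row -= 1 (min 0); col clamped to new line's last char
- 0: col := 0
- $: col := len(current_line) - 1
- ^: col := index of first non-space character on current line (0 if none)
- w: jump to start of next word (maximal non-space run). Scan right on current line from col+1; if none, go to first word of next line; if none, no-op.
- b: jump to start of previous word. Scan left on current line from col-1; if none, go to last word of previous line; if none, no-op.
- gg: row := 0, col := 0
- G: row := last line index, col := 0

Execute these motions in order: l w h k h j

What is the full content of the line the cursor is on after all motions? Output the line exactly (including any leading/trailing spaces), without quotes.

After 1 (l): row=0 col=1 char='n'
After 2 (w): row=0 col=6 char='g'
After 3 (h): row=0 col=5 char='_'
After 4 (k): row=0 col=5 char='_'
After 5 (h): row=0 col=4 char='_'
After 6 (j): row=1 col=4 char='i'

Answer:    six sky cat ten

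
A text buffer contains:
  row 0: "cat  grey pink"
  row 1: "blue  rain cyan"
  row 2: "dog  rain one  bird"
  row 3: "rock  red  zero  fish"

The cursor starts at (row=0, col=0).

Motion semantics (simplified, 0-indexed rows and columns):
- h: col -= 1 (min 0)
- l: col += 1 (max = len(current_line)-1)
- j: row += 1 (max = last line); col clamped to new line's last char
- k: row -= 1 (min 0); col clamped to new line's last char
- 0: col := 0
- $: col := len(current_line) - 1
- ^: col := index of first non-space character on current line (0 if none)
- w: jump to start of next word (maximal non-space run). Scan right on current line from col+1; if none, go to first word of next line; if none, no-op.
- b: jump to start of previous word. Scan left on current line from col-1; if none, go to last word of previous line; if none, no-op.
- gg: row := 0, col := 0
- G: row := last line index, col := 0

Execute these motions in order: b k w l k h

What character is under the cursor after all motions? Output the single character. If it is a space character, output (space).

Answer: g

Derivation:
After 1 (b): row=0 col=0 char='c'
After 2 (k): row=0 col=0 char='c'
After 3 (w): row=0 col=5 char='g'
After 4 (l): row=0 col=6 char='r'
After 5 (k): row=0 col=6 char='r'
After 6 (h): row=0 col=5 char='g'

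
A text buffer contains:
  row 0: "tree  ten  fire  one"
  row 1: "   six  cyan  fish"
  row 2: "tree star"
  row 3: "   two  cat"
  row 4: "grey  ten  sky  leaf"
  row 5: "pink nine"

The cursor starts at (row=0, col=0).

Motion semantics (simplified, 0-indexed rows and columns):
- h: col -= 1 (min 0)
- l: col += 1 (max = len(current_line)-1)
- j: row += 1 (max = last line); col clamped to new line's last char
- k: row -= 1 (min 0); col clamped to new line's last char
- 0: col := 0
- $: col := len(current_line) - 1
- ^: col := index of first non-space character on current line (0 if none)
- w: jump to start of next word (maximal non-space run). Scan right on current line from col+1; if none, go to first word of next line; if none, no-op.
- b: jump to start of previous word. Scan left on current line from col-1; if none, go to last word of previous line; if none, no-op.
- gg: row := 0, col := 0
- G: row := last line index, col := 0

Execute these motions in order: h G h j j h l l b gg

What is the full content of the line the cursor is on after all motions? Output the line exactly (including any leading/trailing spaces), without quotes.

After 1 (h): row=0 col=0 char='t'
After 2 (G): row=5 col=0 char='p'
After 3 (h): row=5 col=0 char='p'
After 4 (j): row=5 col=0 char='p'
After 5 (j): row=5 col=0 char='p'
After 6 (h): row=5 col=0 char='p'
After 7 (l): row=5 col=1 char='i'
After 8 (l): row=5 col=2 char='n'
After 9 (b): row=5 col=0 char='p'
After 10 (gg): row=0 col=0 char='t'

Answer: tree  ten  fire  one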